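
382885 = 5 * 76577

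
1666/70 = 23+4/5 = 23.80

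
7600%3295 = 1010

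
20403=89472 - 69069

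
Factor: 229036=2^2*57259^1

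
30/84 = 5/14 = 0.36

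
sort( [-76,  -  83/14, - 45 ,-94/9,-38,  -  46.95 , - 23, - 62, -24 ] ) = [ - 76, - 62, -46.95, - 45,- 38, - 24,  -  23, - 94/9, - 83/14 ] 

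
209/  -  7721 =- 209/7721 = -0.03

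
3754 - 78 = 3676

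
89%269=89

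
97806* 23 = 2249538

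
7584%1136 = 768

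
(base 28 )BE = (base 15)167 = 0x142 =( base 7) 640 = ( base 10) 322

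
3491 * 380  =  1326580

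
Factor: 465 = 3^1*5^1*31^1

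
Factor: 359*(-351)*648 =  - 2^3*3^7*13^1*359^1 =- 81653832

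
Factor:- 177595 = -5^1*11^1*3229^1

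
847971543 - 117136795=730834748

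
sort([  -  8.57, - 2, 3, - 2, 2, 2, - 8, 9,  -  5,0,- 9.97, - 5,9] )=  [ - 9.97, - 8.57, - 8,-5,  -  5, - 2, - 2, 0, 2, 2  ,  3, 9, 9] 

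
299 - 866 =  - 567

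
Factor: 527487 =3^1 * 175829^1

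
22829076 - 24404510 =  - 1575434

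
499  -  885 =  - 386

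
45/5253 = 15/1751 = 0.01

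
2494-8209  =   - 5715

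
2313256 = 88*26287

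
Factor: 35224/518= 2^2*17^1 = 68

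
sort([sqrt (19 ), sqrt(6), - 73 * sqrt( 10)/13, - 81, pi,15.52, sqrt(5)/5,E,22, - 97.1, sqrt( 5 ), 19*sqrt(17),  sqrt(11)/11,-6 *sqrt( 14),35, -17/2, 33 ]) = [ - 97.1, - 81,  -  6*sqrt(14), - 73 * sqrt( 10) /13, - 17/2,sqrt( 11)/11, sqrt(5)/5, sqrt(5 ) , sqrt ( 6 ), E,pi,sqrt( 19), 15.52,22, 33,35 , 19 *sqrt( 17 )]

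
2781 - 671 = 2110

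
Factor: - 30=-2^1*3^1*5^1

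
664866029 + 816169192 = 1481035221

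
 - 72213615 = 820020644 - 892234259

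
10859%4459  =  1941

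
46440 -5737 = 40703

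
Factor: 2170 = 2^1* 5^1*7^1* 31^1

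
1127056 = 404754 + 722302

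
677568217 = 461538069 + 216030148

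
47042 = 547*86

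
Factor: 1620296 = 2^3*337^1*601^1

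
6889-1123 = 5766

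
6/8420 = 3/4210 = 0.00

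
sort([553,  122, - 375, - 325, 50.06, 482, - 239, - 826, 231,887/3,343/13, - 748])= [ - 826, - 748, - 375, - 325, - 239, 343/13,50.06, 122, 231,887/3,482,553] 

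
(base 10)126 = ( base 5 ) 1001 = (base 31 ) 42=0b1111110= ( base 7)240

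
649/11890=649/11890 = 0.05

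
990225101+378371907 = 1368597008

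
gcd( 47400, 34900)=100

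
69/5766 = 23/1922 = 0.01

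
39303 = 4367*9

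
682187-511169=171018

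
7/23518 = 7/23518 = 0.00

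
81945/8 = 81945/8 = 10243.12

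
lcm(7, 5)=35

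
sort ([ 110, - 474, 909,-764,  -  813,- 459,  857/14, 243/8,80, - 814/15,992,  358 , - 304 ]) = [ - 813, - 764, - 474, - 459, - 304, - 814/15,243/8,857/14,80,110, 358, 909,992 ] 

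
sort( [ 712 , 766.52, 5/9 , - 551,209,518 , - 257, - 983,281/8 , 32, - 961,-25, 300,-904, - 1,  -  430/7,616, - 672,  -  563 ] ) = [ - 983 , - 961, - 904, - 672, - 563, - 551, - 257, - 430/7, - 25, - 1,5/9 , 32, 281/8,  209 , 300, 518, 616,  712,766.52] 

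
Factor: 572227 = 401^1*1427^1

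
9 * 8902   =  80118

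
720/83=720/83 = 8.67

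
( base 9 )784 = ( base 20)1c3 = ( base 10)643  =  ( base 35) id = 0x283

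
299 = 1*299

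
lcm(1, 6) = 6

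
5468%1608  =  644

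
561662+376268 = 937930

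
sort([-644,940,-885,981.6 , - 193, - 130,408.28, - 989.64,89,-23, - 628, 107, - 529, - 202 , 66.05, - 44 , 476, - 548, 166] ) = [ - 989.64, - 885, - 644,-628, - 548,-529, - 202, - 193, - 130, - 44, - 23,66.05, 89,107,166, 408.28,476,940,981.6]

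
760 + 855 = 1615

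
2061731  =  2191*941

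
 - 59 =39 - 98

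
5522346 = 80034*69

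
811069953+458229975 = 1269299928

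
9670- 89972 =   -  80302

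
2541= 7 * 363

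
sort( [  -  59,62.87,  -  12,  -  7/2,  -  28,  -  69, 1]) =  [ - 69, - 59  ,  -  28,  -  12 , - 7/2,  1,62.87]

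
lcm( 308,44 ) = 308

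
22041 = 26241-4200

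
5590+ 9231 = 14821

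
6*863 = 5178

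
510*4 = 2040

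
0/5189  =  0 = 0.00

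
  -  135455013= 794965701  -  930420714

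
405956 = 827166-421210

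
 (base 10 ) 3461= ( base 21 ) 7hh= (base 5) 102321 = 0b110110000101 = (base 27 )4k5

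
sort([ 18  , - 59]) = [ - 59, 18] 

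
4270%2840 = 1430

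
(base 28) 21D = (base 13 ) 96A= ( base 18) 4H7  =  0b11001001001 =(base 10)1609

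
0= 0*70825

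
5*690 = 3450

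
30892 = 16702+14190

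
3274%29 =26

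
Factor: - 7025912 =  - 2^3*878239^1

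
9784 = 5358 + 4426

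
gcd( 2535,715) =65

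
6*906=5436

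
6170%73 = 38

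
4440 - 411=4029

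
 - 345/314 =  - 345/314 = - 1.10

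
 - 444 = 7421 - 7865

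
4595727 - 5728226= -1132499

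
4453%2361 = 2092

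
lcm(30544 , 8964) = 824688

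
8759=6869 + 1890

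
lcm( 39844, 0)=0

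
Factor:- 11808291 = -3^1*11^1*19^1*37^1*509^1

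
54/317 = 54/317 = 0.17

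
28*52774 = 1477672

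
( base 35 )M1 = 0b1100000011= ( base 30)PL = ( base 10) 771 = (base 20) 1IB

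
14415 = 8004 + 6411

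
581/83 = 7= 7.00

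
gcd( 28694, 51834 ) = 2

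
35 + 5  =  40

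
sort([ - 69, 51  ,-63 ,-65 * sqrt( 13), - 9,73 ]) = [-65*sqrt( 13 ), - 69,  -  63, - 9, 51,73 ] 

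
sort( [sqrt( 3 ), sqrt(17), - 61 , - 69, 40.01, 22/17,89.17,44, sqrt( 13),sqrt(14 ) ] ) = [ - 69, - 61,22/17,sqrt( 3), sqrt( 13 ), sqrt (14 ), sqrt ( 17 ),40.01,44, 89.17 ]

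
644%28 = 0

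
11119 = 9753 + 1366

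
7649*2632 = 20132168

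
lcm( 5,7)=35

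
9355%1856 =75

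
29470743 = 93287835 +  - 63817092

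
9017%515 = 262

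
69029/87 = 793+38/87 = 793.44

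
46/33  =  1+13/33 =1.39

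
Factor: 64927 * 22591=19^1 * 29^1*41^1*64927^1 = 1466765857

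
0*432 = 0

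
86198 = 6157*14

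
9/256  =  9/256 = 0.04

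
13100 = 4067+9033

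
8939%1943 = 1167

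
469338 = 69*6802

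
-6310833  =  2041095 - 8351928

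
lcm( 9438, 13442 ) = 443586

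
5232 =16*327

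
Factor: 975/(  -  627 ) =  - 325/209  =  -  5^2*11^(-1) * 13^1*19^(-1) 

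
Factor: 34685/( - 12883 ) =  -5^1*7^1  *  13^( - 1 )=-35/13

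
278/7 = 278/7 = 39.71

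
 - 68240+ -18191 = -86431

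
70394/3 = 70394/3 = 23464.67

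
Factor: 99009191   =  99009191^1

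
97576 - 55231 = 42345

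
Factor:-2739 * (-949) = 2599311 = 3^1*11^1*13^1*73^1*83^1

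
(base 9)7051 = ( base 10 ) 5149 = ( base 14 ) 1C3B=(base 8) 12035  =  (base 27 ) 71J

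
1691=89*19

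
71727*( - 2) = - 143454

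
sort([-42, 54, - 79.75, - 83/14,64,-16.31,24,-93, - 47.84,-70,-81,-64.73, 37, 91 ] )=[-93,-81, - 79.75, - 70,-64.73, - 47.84, - 42,-16.31, - 83/14,  24  ,  37, 54,64, 91 ]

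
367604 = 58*6338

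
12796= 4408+8388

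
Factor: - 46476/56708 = -11619/14177 = -3^2*1291^1*14177^( - 1) 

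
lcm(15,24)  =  120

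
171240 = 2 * 85620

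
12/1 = 12  =  12.00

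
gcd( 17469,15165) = 9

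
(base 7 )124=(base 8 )103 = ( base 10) 67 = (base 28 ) 2B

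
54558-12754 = 41804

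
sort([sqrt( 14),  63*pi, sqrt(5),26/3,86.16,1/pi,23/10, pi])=[1/pi, sqrt(5 ),23/10 , pi,sqrt(14 ), 26/3 , 86.16, 63*pi ] 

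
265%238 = 27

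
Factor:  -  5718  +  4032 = -2^1*3^1*281^1 =- 1686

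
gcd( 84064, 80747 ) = 1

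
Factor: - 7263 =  - 3^3* 269^1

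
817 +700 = 1517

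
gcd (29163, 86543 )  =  1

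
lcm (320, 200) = 1600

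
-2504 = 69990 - 72494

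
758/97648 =379/48824  =  0.01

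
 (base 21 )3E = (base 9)85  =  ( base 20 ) 3H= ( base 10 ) 77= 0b1001101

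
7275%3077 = 1121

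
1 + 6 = 7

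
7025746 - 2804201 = 4221545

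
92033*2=184066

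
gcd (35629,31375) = 1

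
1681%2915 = 1681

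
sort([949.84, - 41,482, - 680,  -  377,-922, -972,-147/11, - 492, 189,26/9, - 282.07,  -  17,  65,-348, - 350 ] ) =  [ - 972, - 922, - 680,-492,-377, - 350, - 348 ,- 282.07, - 41,  -  17,-147/11, 26/9,65, 189,482, 949.84] 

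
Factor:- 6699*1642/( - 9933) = 47618/43 = 2^1*  29^1*43^( - 1 )*821^1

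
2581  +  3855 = 6436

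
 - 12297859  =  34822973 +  - 47120832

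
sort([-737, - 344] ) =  [ - 737,-344] 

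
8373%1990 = 413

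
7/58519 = 7/58519 = 0.00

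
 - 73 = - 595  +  522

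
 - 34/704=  - 17/352 = - 0.05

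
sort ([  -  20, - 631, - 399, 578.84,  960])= [-631, - 399, - 20, 578.84, 960]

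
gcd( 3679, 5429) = 1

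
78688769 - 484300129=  - 405611360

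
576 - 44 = 532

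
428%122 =62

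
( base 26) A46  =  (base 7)26013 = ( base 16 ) 1ad6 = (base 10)6870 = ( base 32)6mm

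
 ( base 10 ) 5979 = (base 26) 8LP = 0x175b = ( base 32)5qr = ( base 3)22012110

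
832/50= 416/25 = 16.64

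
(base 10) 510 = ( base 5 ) 4020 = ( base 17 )1d0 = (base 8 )776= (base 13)303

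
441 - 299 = 142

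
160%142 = 18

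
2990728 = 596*5018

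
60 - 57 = 3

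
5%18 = 5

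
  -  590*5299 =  - 3126410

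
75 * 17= 1275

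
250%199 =51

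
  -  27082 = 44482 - 71564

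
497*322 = 160034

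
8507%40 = 27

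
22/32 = 11/16 = 0.69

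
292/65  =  292/65 = 4.49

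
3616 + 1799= 5415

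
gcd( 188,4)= 4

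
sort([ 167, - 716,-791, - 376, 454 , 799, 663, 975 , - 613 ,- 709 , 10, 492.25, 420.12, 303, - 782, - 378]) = [- 791, - 782, - 716,- 709, - 613, - 378,-376, 10,167, 303,  420.12, 454, 492.25 , 663, 799, 975 ] 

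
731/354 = 2  +  23/354 = 2.06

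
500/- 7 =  - 500/7  =  - 71.43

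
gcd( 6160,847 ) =77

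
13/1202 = 13/1202  =  0.01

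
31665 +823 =32488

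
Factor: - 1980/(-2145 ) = 2^2*  3^1*13^( -1) = 12/13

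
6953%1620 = 473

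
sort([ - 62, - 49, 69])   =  [ - 62, - 49, 69]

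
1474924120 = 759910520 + 715013600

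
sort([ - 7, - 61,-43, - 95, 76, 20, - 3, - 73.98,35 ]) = [ - 95, - 73.98, - 61, - 43, - 7, - 3,20 , 35, 76 ]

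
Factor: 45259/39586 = 2^(  -  1) * 19793^(  -  1)*45259^1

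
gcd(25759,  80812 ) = 1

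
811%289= 233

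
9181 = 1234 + 7947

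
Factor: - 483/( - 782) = 2^(  -  1)*3^1 * 7^1*17^( - 1) = 21/34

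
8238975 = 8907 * 925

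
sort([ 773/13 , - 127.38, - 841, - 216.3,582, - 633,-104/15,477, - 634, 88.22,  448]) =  [ - 841,-634, - 633, - 216.3, - 127.38,  -  104/15,773/13, 88.22, 448,477,582]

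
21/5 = 21/5 = 4.20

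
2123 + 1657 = 3780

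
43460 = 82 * 530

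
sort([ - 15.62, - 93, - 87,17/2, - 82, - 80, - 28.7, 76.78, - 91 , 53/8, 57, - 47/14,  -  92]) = [ -93, - 92, - 91, - 87,-82,-80, - 28.7, - 15.62,  -  47/14,  53/8,17/2,57,76.78]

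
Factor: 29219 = 61^1 * 479^1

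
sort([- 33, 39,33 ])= [-33, 33,  39 ] 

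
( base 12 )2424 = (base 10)4060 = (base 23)7FC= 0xFDC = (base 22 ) 88c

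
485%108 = 53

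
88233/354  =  249  +  29/118=249.25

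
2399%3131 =2399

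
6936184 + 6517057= 13453241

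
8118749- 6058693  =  2060056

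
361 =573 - 212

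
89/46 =89/46 =1.93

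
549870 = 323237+226633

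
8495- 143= 8352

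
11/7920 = 1/720 = 0.00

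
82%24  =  10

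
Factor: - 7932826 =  - 2^1*11^1*113^1*3191^1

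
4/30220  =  1/7555= 0.00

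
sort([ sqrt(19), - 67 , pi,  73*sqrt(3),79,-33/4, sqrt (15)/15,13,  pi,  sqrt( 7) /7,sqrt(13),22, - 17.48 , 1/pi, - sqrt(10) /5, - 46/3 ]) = [ - 67, - 17.48, -46/3, - 33/4, - sqrt ( 10)/5,sqrt(15)/15,1/pi, sqrt(7)/7 , pi,pi, sqrt(13),sqrt(19), 13, 22, 79,73*sqrt( 3 )] 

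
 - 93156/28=-3327 = - 3327.00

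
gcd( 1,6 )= 1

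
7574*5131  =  38862194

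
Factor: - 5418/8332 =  -2^ ( -1)*  3^2*7^1*43^1 * 2083^( - 1) = - 2709/4166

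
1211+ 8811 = 10022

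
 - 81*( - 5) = 405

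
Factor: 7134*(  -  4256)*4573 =-138846816192 = - 2^6*3^1*7^1*17^1 *19^1*29^1*41^1 * 269^1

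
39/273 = 1/7 = 0.14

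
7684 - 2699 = 4985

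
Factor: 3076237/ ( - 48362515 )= - 5^( - 1)*37^( - 1)*197^( - 1)*1327^( - 1)*3076237^1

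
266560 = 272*980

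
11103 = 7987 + 3116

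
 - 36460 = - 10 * 3646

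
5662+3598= 9260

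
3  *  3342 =10026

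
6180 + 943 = 7123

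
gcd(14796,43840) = 548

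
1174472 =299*3928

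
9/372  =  3/124 =0.02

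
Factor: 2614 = 2^1*  1307^1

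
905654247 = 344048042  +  561606205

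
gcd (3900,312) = 156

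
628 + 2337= 2965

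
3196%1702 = 1494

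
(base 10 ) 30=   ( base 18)1c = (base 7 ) 42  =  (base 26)14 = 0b11110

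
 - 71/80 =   -  71/80= - 0.89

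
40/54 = 20/27 = 0.74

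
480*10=4800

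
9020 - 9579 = - 559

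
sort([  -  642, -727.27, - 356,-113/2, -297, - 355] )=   [ - 727.27, - 642, - 356, - 355, - 297, - 113/2] 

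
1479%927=552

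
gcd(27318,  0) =27318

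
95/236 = 95/236= 0.40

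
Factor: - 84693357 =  - 3^4*7^1*149371^1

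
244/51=244/51  =  4.78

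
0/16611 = 0 = 0.00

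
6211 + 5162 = 11373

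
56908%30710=26198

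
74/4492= 37/2246 = 0.02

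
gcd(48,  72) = 24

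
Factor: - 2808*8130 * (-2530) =2^5 * 3^4*5^2 * 11^1*13^1*23^1*271^1=57757471200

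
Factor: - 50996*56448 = -2^9*3^2*7^2*11^1*19^1*61^1  =  -2878622208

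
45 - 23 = 22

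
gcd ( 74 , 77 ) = 1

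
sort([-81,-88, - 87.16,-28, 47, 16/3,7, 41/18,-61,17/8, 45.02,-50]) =[-88, - 87.16, - 81, - 61, - 50, - 28, 17/8 , 41/18,16/3,  7,45.02,47 ]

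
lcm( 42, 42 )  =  42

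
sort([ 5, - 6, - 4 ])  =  [ - 6, - 4,5]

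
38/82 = 19/41 = 0.46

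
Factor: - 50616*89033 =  - 4506494328 = - 2^3*3^2 * 7^2*19^1*23^1*37^1*79^1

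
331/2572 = 331/2572 = 0.13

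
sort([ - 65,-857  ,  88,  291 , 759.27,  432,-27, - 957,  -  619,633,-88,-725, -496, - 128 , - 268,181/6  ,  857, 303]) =[-957, - 857,-725,- 619, - 496 , - 268,-128, - 88, - 65,-27, 181/6,  88, 291,303, 432,  633, 759.27,857]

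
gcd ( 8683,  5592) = 1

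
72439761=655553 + 71784208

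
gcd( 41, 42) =1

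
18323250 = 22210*825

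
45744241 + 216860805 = 262605046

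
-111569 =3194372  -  3305941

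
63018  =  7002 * 9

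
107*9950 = 1064650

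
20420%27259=20420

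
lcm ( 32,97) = 3104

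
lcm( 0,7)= 0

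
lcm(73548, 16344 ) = 147096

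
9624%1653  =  1359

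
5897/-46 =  - 5897/46 = -128.20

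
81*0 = 0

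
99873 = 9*11097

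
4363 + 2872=7235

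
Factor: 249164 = 2^2*167^1 * 373^1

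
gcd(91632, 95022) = 6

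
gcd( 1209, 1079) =13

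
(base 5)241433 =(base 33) 88h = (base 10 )8993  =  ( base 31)9b3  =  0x2321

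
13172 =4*3293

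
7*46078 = 322546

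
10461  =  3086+7375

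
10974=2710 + 8264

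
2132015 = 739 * 2885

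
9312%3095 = 27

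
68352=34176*2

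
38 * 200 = 7600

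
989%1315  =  989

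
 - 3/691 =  - 1 + 688/691 = -0.00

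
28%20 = 8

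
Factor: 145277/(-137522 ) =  - 281/266=- 2^( -1 ) * 7^( - 1)*19^( - 1) * 281^1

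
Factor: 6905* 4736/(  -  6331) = -32702080/6331 = - 2^7*5^1*13^( - 1 )*37^1 *487^( - 1) * 1381^1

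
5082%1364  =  990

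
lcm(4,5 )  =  20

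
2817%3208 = 2817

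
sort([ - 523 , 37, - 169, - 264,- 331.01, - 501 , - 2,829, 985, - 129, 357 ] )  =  [-523, - 501, - 331.01, -264,  -  169, - 129, - 2,37, 357, 829, 985]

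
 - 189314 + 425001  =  235687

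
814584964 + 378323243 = 1192908207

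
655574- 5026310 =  - 4370736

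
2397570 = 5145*466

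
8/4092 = 2/1023 = 0.00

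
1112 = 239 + 873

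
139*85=11815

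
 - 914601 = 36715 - 951316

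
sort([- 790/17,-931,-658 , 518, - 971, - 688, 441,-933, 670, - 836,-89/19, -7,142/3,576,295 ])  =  [ -971,-933,-931, - 836,-688,-658,  -  790/17,-7,-89/19,142/3, 295, 441, 518,576,670]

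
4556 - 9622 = -5066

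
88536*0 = 0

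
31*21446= 664826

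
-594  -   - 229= -365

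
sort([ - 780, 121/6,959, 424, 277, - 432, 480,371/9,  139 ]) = [  -  780,-432 , 121/6,371/9,139,  277, 424, 480,  959 ]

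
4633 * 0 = 0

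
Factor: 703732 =2^2*17^1*79^1*131^1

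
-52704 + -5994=  -  58698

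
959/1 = 959 =959.00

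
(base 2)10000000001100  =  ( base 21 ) ice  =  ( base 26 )C3E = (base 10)8204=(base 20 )10A4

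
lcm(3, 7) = 21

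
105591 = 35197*3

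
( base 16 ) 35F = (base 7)2342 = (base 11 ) 715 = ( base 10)863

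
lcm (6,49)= 294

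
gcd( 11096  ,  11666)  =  38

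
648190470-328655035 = 319535435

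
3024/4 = 756 = 756.00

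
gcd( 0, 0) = 0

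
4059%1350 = 9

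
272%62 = 24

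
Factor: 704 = 2^6*11^1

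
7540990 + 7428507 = 14969497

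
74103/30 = 24701/10 = 2470.10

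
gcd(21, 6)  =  3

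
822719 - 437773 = 384946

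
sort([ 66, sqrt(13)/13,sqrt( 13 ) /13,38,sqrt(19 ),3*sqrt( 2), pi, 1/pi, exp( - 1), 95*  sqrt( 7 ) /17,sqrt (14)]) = [ sqrt(13 ) /13,sqrt(13 )/13, 1/pi, exp(-1),pi , sqrt( 14) , 3*sqrt (2),sqrt(19), 95*sqrt(7)/17,38,66]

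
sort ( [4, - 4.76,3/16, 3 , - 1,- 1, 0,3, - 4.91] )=[ - 4.91,-4.76, - 1, - 1, 0, 3/16, 3, 3, 4 ]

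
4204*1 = 4204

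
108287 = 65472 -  - 42815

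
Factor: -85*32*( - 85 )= 231200 = 2^5*5^2*17^2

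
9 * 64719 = 582471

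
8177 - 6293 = 1884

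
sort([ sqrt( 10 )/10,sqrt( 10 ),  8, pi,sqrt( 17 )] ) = [sqrt(10 ) /10, pi,sqrt (10), sqrt( 17),8 ] 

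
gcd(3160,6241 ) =79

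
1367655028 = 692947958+674707070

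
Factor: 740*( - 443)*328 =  - 2^5*5^1*37^1*41^1*443^1 = - 107524960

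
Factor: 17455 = 5^1*3491^1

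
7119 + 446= 7565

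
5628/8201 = 5628/8201=0.69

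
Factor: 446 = 2^1*223^1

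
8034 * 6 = 48204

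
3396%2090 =1306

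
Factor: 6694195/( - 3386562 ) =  - 2^( -1)*3^( - 1)*5^1*29^( - 1 ) * 167^1 * 8017^1*19463^ ( - 1 ) 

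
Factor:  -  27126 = -2^1*  3^2*11^1*137^1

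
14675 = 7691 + 6984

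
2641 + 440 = 3081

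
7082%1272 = 722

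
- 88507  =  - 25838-62669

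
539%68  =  63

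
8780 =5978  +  2802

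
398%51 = 41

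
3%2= 1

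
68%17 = 0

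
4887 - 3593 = 1294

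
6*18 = 108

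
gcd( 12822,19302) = 6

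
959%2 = 1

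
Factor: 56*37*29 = 2^3*7^1 *29^1*37^1 = 60088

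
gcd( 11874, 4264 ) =2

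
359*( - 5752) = -2064968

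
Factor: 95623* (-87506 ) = -8367586238 = - 2^1* 11^1*8693^1*43753^1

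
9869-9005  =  864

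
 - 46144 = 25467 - 71611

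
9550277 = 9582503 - 32226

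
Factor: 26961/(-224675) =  - 3/25 = - 3^1*5^( - 2 ) 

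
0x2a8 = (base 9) 835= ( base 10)680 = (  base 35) JF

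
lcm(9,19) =171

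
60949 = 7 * 8707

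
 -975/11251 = - 1+10276/11251=- 0.09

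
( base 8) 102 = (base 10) 66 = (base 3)2110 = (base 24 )2i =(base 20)36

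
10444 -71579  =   - 61135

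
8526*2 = 17052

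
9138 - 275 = 8863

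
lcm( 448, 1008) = 4032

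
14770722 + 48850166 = 63620888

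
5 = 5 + 0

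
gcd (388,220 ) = 4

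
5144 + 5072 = 10216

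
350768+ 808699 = 1159467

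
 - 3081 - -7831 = 4750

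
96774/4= 24193  +  1/2 = 24193.50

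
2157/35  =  61 + 22/35  =  61.63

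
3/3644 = 3/3644 =0.00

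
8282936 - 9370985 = - 1088049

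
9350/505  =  18 + 52/101 = 18.51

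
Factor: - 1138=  - 2^1*569^1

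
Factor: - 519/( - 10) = 2^( - 1 )*3^1* 5^( - 1)*173^1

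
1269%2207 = 1269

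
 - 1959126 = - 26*75351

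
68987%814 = 611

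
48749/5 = 48749/5= 9749.80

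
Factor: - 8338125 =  - 3^1 * 5^4*4447^1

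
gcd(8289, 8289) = 8289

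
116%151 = 116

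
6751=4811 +1940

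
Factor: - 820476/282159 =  - 2^2*3^1*71^1*293^( - 1 ) = - 852/293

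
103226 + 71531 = 174757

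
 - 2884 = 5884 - 8768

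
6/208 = 3/104 = 0.03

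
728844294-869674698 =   -  140830404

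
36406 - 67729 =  - 31323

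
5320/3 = 5320/3 = 1773.33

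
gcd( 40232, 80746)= 94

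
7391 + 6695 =14086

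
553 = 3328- 2775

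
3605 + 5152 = 8757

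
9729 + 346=10075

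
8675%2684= 623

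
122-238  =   - 116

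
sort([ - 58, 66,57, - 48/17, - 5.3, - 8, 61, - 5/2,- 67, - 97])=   [ - 97 ,-67, - 58, - 8, - 5.3 , -48/17, - 5/2  ,  57, 61, 66 ] 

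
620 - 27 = 593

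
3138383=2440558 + 697825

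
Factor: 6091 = 6091^1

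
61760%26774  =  8212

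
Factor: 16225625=5^4*13^1*1997^1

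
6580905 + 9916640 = 16497545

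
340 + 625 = 965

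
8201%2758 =2685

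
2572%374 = 328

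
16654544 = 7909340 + 8745204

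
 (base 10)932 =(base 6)4152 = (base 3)1021112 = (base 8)1644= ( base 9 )1245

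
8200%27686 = 8200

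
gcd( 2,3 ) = 1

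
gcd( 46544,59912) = 8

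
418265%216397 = 201868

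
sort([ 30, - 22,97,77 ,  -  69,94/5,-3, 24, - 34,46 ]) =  [-69,- 34, - 22,-3, 94/5, 24, 30,  46, 77,97] 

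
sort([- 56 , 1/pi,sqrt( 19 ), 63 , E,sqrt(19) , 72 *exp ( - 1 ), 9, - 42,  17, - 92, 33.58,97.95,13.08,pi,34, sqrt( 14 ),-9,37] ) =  [-92, - 56,  -  42, - 9 , 1/pi , E,pi,sqrt( 14),sqrt(19 ),  sqrt(19 ),9, 13.08,17, 72*exp(-1),  33.58,34, 37,63,97.95 ]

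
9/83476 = 9/83476 = 0.00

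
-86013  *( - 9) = 774117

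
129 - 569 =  - 440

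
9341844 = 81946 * 114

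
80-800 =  -720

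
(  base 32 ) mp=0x2d9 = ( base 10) 729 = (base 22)1b3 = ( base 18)249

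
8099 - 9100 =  - 1001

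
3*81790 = 245370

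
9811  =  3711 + 6100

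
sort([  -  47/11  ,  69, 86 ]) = [  -  47/11,69,  86 ] 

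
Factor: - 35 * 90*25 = -78750  =  - 2^1*3^2 *5^4*7^1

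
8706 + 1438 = 10144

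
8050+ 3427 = 11477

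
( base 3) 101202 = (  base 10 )290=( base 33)8Q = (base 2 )100100010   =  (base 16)122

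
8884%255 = 214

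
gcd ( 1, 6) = 1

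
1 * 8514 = 8514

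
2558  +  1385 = 3943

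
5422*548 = 2971256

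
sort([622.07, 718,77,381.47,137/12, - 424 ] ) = [-424, 137/12,77,381.47  ,  622.07,718]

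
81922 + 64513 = 146435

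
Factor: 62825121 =3^2*23^1 * 223^1*1361^1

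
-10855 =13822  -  24677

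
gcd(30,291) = 3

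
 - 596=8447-9043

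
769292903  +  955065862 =1724358765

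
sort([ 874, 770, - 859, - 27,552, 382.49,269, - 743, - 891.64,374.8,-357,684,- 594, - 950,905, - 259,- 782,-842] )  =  [ - 950, - 891.64,-859,-842, - 782, - 743, - 594, - 357, - 259, - 27, 269,374.8, 382.49,552, 684, 770, 874,905]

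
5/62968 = 5/62968 = 0.00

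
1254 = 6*209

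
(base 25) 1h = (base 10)42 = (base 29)1d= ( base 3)1120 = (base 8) 52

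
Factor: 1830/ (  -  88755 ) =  - 2^1*97^( - 1) = - 2/97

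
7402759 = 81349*91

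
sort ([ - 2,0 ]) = [  -  2,0]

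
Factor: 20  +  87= 107^1 = 107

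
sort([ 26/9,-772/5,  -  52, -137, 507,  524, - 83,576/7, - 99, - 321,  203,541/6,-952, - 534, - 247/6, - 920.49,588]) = [ - 952, - 920.49, - 534, - 321, - 772/5, - 137, - 99, - 83 , - 52 , - 247/6, 26/9,576/7, 541/6,203,507, 524,588]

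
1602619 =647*2477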